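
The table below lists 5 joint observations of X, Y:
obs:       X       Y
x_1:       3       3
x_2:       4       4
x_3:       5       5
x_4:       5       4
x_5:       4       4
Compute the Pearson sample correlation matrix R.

Step 1 — column means:
  mean(X) = (3 + 4 + 5 + 5 + 4) / 5 = 21/5 = 4.2
  mean(Y) = (3 + 4 + 5 + 4 + 4) / 5 = 20/5 = 4

Step 2 — sample variances and covariances s[i,j] = (1/(n-1)) · Σ_k (x_{k,i} - mean_i) · (x_{k,j} - mean_j), with n-1 = 4:
  s[X,X] = ((-1.2)·(-1.2) + (-0.2)·(-0.2) + (0.8)·(0.8) + (0.8)·(0.8) + (-0.2)·(-0.2)) / 4 = 2.8/4 = 0.7
  s[X,Y] = ((-1.2)·(-1) + (-0.2)·(0) + (0.8)·(1) + (0.8)·(0) + (-0.2)·(0)) / 4 = 2/4 = 0.5
  s[Y,Y] = ((-1)·(-1) + (0)·(0) + (1)·(1) + (0)·(0) + (0)·(0)) / 4 = 2/4 = 0.5
  Sample standard deviations s_i = √(s[i,i]):
  s(X) = √(0.7) = 0.8367
  s(Y) = √(0.5) = 0.7071

Step 3 — r_{ij} = s_{ij} / (s_i · s_j):
  r[X,X] = 1 (diagonal).
  r[X,Y] = 0.5 / (0.8367 · 0.7071) = 0.5 / 0.5916 = 0.8452
  r[Y,Y] = 1 (diagonal).

R is symmetric with unit diagonal. Assembling:

R = [[1, 0.8452],
 [0.8452, 1]]


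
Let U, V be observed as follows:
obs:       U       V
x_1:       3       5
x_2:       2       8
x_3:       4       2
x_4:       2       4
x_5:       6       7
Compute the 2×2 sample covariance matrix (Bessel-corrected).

Step 1 — column means:
  mean(U) = (3 + 2 + 4 + 2 + 6) / 5 = 17/5 = 3.4
  mean(V) = (5 + 8 + 2 + 4 + 7) / 5 = 26/5 = 5.2

Step 2 — sample covariance S[i,j] = (1/(n-1)) · Σ_k (x_{k,i} - mean_i) · (x_{k,j} - mean_j), with n-1 = 4.
  S[U,U] = ((-0.4)·(-0.4) + (-1.4)·(-1.4) + (0.6)·(0.6) + (-1.4)·(-1.4) + (2.6)·(2.6)) / 4 = 11.2/4 = 2.8
  S[U,V] = ((-0.4)·(-0.2) + (-1.4)·(2.8) + (0.6)·(-3.2) + (-1.4)·(-1.2) + (2.6)·(1.8)) / 4 = 0.6/4 = 0.15
  S[V,V] = ((-0.2)·(-0.2) + (2.8)·(2.8) + (-3.2)·(-3.2) + (-1.2)·(-1.2) + (1.8)·(1.8)) / 4 = 22.8/4 = 5.7

S is symmetric (S[j,i] = S[i,j]). Assembling:

S = [[2.8, 0.15],
 [0.15, 5.7]]


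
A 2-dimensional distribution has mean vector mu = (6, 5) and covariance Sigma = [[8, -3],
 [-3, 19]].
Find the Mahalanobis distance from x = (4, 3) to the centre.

Step 1 — centre the observation: (x - mu) = (-2, -2).

Step 2 — invert Sigma. det(Sigma) = 8·19 - (-3)² = 143.
  Sigma^{-1} = (1/det) · [[d, -b], [-b, a]] = [[0.1329, 0.021],
 [0.021, 0.0559]].

Step 3 — form the quadratic (x - mu)^T · Sigma^{-1} · (x - mu):
  Sigma^{-1} · (x - mu) = (-0.3077, -0.1538).
  (x - mu)^T · [Sigma^{-1} · (x - mu)] = (-2)·(-0.3077) + (-2)·(-0.1538) = 0.9231.

Step 4 — take square root: d = √(0.9231) ≈ 0.9608.

d(x, mu) = √(0.9231) ≈ 0.9608


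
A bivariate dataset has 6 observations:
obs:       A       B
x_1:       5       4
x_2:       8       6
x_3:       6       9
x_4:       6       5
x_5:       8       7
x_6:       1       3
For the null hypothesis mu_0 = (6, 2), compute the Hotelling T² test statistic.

Step 1 — sample mean vector:
  mean(A) = (5 + 8 + 6 + 6 + 8 + 1) / 6 = 34/6 = 5.6667
  mean(B) = (4 + 6 + 9 + 5 + 7 + 3) / 6 = 34/6 = 5.6667
  x̄ = (5.6667, 5.6667),  deviation x̄ - mu_0 = (5.6667, 5.6667) - (6, 2) = (-0.3333, 3.6667).

Step 2 — sample covariance matrix, S[i,j] = (1/(n-1)) · Σ_k (x_{k,i} - mean_i) · (x_{k,j} - mean_j), divisor n-1 = 5:
  S[A,A] = ((-0.6667)·(-0.6667) + (2.3333)·(2.3333) + (0.3333)·(0.3333) + (0.3333)·(0.3333) + (2.3333)·(2.3333) + (-4.6667)·(-4.6667)) / 5 = 33.3333/5 = 6.6667
  S[A,B] = ((-0.6667)·(-1.6667) + (2.3333)·(0.3333) + (0.3333)·(3.3333) + (0.3333)·(-0.6667) + (2.3333)·(1.3333) + (-4.6667)·(-2.6667)) / 5 = 18.3333/5 = 3.6667
  S[B,B] = ((-1.6667)·(-1.6667) + (0.3333)·(0.3333) + (3.3333)·(3.3333) + (-0.6667)·(-0.6667) + (1.3333)·(1.3333) + (-2.6667)·(-2.6667)) / 5 = 23.3333/5 = 4.6667
  S = [[6.6667, 3.6667],
 [3.6667, 4.6667]].

Step 3 — invert S. det(S) = 6.6667·4.6667 - (3.6667)² = 17.6667.
  S^{-1} = (1/det) · [[d, -b], [-b, a]] = [[0.2642, -0.2075],
 [-0.2075, 0.3774]].

Step 4 — quadratic form (x̄ - mu_0)^T · S^{-1} · (x̄ - mu_0):
  S^{-1} · (x̄ - mu_0) = (-0.8491, 1.4528),
  (x̄ - mu_0)^T · [...] = (-0.3333)·(-0.8491) + (3.6667)·(1.4528) = 5.6101.

Step 5 — scale by n: T² = 6 · 5.6101 = 33.6604.

T² ≈ 33.6604


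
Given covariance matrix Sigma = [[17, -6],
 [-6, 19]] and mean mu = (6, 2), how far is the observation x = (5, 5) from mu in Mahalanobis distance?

Step 1 — centre the observation: (x - mu) = (-1, 3).

Step 2 — invert Sigma. det(Sigma) = 17·19 - (-6)² = 287.
  Sigma^{-1} = (1/det) · [[d, -b], [-b, a]] = [[0.0662, 0.0209],
 [0.0209, 0.0592]].

Step 3 — form the quadratic (x - mu)^T · Sigma^{-1} · (x - mu):
  Sigma^{-1} · (x - mu) = (-0.0035, 0.1568).
  (x - mu)^T · [Sigma^{-1} · (x - mu)] = (-1)·(-0.0035) + (3)·(0.1568) = 0.4739.

Step 4 — take square root: d = √(0.4739) ≈ 0.6884.

d(x, mu) = √(0.4739) ≈ 0.6884


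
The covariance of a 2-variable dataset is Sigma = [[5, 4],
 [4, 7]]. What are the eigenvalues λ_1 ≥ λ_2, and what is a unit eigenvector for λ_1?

Step 1 — characteristic polynomial of 2×2 Sigma:
  det(Sigma - λI) = λ² - trace · λ + det = 0.
  trace = 5 + 7 = 12, det = 5·7 - (4)² = 19.
Step 2 — discriminant:
  Δ = trace² - 4·det = 144 - 76 = 68.
Step 3 — eigenvalues:
  λ = (trace ± √Δ)/2 = (12 ± 8.2462)/2,
  λ_1 = 10.1231,  λ_2 = 1.8769.

Step 4 — unit eigenvector for λ_1: solve (Sigma - λ_1 I)v = 0. First row:
  (5 - 10.1231)·v_x + (4)·v_y = 0, i.e. (-5.1231)·v_x + (4)·v_y = 0,
  so v ∝ (b, λ_1 - a) = (4, 5.1231) = u.
  ||u|| = √((4)² + (5.1231)²) = √(42.2462) ≈ 6.4997,
  v_1 = u/||u|| ≈ (0.6154, 0.7882) (||v_1|| = 1).

λ_1 = 10.1231,  λ_2 = 1.8769;  v_1 ≈ (0.6154, 0.7882)


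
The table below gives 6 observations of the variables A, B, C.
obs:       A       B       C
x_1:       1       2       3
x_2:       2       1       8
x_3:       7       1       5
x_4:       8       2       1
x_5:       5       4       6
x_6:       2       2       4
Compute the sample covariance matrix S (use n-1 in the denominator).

Step 1 — column means:
  mean(A) = (1 + 2 + 7 + 8 + 5 + 2) / 6 = 25/6 = 4.1667
  mean(B) = (2 + 1 + 1 + 2 + 4 + 2) / 6 = 12/6 = 2
  mean(C) = (3 + 8 + 5 + 1 + 6 + 4) / 6 = 27/6 = 4.5

Step 2 — sample covariance S[i,j] = (1/(n-1)) · Σ_k (x_{k,i} - mean_i) · (x_{k,j} - mean_j), with n-1 = 5.
  S[A,A] = ((-3.1667)·(-3.1667) + (-2.1667)·(-2.1667) + (2.8333)·(2.8333) + (3.8333)·(3.8333) + (0.8333)·(0.8333) + (-2.1667)·(-2.1667)) / 5 = 42.8333/5 = 8.5667
  S[A,B] = ((-3.1667)·(0) + (-2.1667)·(-1) + (2.8333)·(-1) + (3.8333)·(0) + (0.8333)·(2) + (-2.1667)·(0)) / 5 = 1/5 = 0.2
  S[A,C] = ((-3.1667)·(-1.5) + (-2.1667)·(3.5) + (2.8333)·(0.5) + (3.8333)·(-3.5) + (0.8333)·(1.5) + (-2.1667)·(-0.5)) / 5 = -12.5/5 = -2.5
  S[B,B] = ((0)·(0) + (-1)·(-1) + (-1)·(-1) + (0)·(0) + (2)·(2) + (0)·(0)) / 5 = 6/5 = 1.2
  S[B,C] = ((0)·(-1.5) + (-1)·(3.5) + (-1)·(0.5) + (0)·(-3.5) + (2)·(1.5) + (0)·(-0.5)) / 5 = -1/5 = -0.2
  S[C,C] = ((-1.5)·(-1.5) + (3.5)·(3.5) + (0.5)·(0.5) + (-3.5)·(-3.5) + (1.5)·(1.5) + (-0.5)·(-0.5)) / 5 = 29.5/5 = 5.9

S is symmetric (S[j,i] = S[i,j]). Assembling:

S = [[8.5667, 0.2, -2.5],
 [0.2, 1.2, -0.2],
 [-2.5, -0.2, 5.9]]


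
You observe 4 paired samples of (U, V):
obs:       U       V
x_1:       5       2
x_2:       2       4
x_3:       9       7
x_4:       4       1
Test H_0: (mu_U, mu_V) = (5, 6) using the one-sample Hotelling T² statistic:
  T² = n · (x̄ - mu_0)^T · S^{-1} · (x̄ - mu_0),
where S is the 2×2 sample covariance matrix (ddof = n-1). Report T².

Step 1 — sample mean vector:
  mean(U) = (5 + 2 + 9 + 4) / 4 = 20/4 = 5
  mean(V) = (2 + 4 + 7 + 1) / 4 = 14/4 = 3.5
  x̄ = (5, 3.5),  deviation x̄ - mu_0 = (5, 3.5) - (5, 6) = (0, -2.5).

Step 2 — sample covariance matrix, S[i,j] = (1/(n-1)) · Σ_k (x_{k,i} - mean_i) · (x_{k,j} - mean_j), divisor n-1 = 3:
  S[U,U] = ((0)·(0) + (-3)·(-3) + (4)·(4) + (-1)·(-1)) / 3 = 26/3 = 8.6667
  S[U,V] = ((0)·(-1.5) + (-3)·(0.5) + (4)·(3.5) + (-1)·(-2.5)) / 3 = 15/3 = 5
  S[V,V] = ((-1.5)·(-1.5) + (0.5)·(0.5) + (3.5)·(3.5) + (-2.5)·(-2.5)) / 3 = 21/3 = 7
  S = [[8.6667, 5],
 [5, 7]].

Step 3 — invert S. det(S) = 8.6667·7 - (5)² = 35.6667.
  S^{-1} = (1/det) · [[d, -b], [-b, a]] = [[0.1963, -0.1402],
 [-0.1402, 0.243]].

Step 4 — quadratic form (x̄ - mu_0)^T · S^{-1} · (x̄ - mu_0):
  S^{-1} · (x̄ - mu_0) = (0.3505, -0.6075),
  (x̄ - mu_0)^T · [...] = (0)·(0.3505) + (-2.5)·(-0.6075) = 1.5187.

Step 5 — scale by n: T² = 4 · 1.5187 = 6.0748.

T² ≈ 6.0748


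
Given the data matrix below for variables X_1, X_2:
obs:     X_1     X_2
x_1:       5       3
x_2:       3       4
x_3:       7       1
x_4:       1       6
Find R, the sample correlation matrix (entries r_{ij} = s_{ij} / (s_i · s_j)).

Step 1 — column means:
  mean(X_1) = (5 + 3 + 7 + 1) / 4 = 16/4 = 4
  mean(X_2) = (3 + 4 + 1 + 6) / 4 = 14/4 = 3.5

Step 2 — sample variances and covariances s[i,j] = (1/(n-1)) · Σ_k (x_{k,i} - mean_i) · (x_{k,j} - mean_j), with n-1 = 3:
  s[X_1,X_1] = ((1)·(1) + (-1)·(-1) + (3)·(3) + (-3)·(-3)) / 3 = 20/3 = 6.6667
  s[X_1,X_2] = ((1)·(-0.5) + (-1)·(0.5) + (3)·(-2.5) + (-3)·(2.5)) / 3 = -16/3 = -5.3333
  s[X_2,X_2] = ((-0.5)·(-0.5) + (0.5)·(0.5) + (-2.5)·(-2.5) + (2.5)·(2.5)) / 3 = 13/3 = 4.3333
  Sample standard deviations s_i = √(s[i,i]):
  s(X_1) = √(6.6667) = 2.582
  s(X_2) = √(4.3333) = 2.0817

Step 3 — r_{ij} = s_{ij} / (s_i · s_j):
  r[X_1,X_1] = 1 (diagonal).
  r[X_1,X_2] = -5.3333 / (2.582 · 2.0817) = -5.3333 / 5.3748 = -0.9923
  r[X_2,X_2] = 1 (diagonal).

R is symmetric with unit diagonal. Assembling:

R = [[1, -0.9923],
 [-0.9923, 1]]


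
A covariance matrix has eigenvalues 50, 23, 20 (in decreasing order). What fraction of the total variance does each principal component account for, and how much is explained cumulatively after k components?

Step 1 — total variance = trace(Sigma) = Σ λ_i = 50 + 23 + 20 = 93.

Step 2 — fraction explained by component i = λ_i / Σ λ:
  PC1: 50/93 = 0.5376
  PC2: 23/93 = 0.2473
  PC3: 20/93 = 0.2151

Step 3 — cumulative fraction after k components = (λ_1 + ... + λ_k) / Σ λ:
  k = 1: 50/93 = 0.5376
  k = 2: (50 + 23)/93 = 73/93 = 0.7849
  k = 3: (50 + 23 + 20)/93 = 93/93 = 1

Summary (fraction, with percent):

explained: PC1 0.5376 (53.76%), PC2 0.2473 (24.73%), PC3 0.2151 (21.51%);  cumulative: 0.5376, 0.7849, 1


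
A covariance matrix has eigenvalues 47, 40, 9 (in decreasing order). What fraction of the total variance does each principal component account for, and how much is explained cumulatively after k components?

Step 1 — total variance = trace(Sigma) = Σ λ_i = 47 + 40 + 9 = 96.

Step 2 — fraction explained by component i = λ_i / Σ λ:
  PC1: 47/96 = 0.4896
  PC2: 40/96 = 0.4167
  PC3: 9/96 = 0.0938

Step 3 — cumulative fraction after k components = (λ_1 + ... + λ_k) / Σ λ:
  k = 1: 47/96 = 0.4896
  k = 2: (47 + 40)/96 = 87/96 = 0.9062
  k = 3: (47 + 40 + 9)/96 = 96/96 = 1

Summary (fraction, with percent):

explained: PC1 0.4896 (48.96%), PC2 0.4167 (41.67%), PC3 0.0938 (9.38%);  cumulative: 0.4896, 0.9062, 1


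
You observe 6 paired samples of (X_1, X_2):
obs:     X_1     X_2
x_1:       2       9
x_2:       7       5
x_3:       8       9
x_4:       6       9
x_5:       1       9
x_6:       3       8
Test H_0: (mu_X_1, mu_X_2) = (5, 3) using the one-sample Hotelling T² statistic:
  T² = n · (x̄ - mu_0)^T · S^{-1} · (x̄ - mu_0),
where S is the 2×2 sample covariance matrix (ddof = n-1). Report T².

Step 1 — sample mean vector:
  mean(X_1) = (2 + 7 + 8 + 6 + 1 + 3) / 6 = 27/6 = 4.5
  mean(X_2) = (9 + 5 + 9 + 9 + 9 + 8) / 6 = 49/6 = 8.1667
  x̄ = (4.5, 8.1667),  deviation x̄ - mu_0 = (4.5, 8.1667) - (5, 3) = (-0.5, 5.1667).

Step 2 — sample covariance matrix, S[i,j] = (1/(n-1)) · Σ_k (x_{k,i} - mean_i) · (x_{k,j} - mean_j), divisor n-1 = 5:
  S[X_1,X_1] = ((-2.5)·(-2.5) + (2.5)·(2.5) + (3.5)·(3.5) + (1.5)·(1.5) + (-3.5)·(-3.5) + (-1.5)·(-1.5)) / 5 = 41.5/5 = 8.3
  S[X_1,X_2] = ((-2.5)·(0.8333) + (2.5)·(-3.1667) + (3.5)·(0.8333) + (1.5)·(0.8333) + (-3.5)·(0.8333) + (-1.5)·(-0.1667)) / 5 = -8.5/5 = -1.7
  S[X_2,X_2] = ((0.8333)·(0.8333) + (-3.1667)·(-3.1667) + (0.8333)·(0.8333) + (0.8333)·(0.8333) + (0.8333)·(0.8333) + (-0.1667)·(-0.1667)) / 5 = 12.8333/5 = 2.5667
  S = [[8.3, -1.7],
 [-1.7, 2.5667]].

Step 3 — invert S. det(S) = 8.3·2.5667 - (-1.7)² = 18.4133.
  S^{-1} = (1/det) · [[d, -b], [-b, a]] = [[0.1394, 0.0923],
 [0.0923, 0.4508]].

Step 4 — quadratic form (x̄ - mu_0)^T · S^{-1} · (x̄ - mu_0):
  S^{-1} · (x̄ - mu_0) = (0.4073, 2.2828),
  (x̄ - mu_0)^T · [...] = (-0.5)·(0.4073) + (5.1667)·(2.2828) = 11.5906.

Step 5 — scale by n: T² = 6 · 11.5906 = 69.5438.

T² ≈ 69.5438


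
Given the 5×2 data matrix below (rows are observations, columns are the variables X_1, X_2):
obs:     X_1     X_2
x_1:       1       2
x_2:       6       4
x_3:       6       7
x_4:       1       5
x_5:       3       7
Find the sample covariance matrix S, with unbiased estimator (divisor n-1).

Step 1 — column means:
  mean(X_1) = (1 + 6 + 6 + 1 + 3) / 5 = 17/5 = 3.4
  mean(X_2) = (2 + 4 + 7 + 5 + 7) / 5 = 25/5 = 5

Step 2 — sample covariance S[i,j] = (1/(n-1)) · Σ_k (x_{k,i} - mean_i) · (x_{k,j} - mean_j), with n-1 = 4.
  S[X_1,X_1] = ((-2.4)·(-2.4) + (2.6)·(2.6) + (2.6)·(2.6) + (-2.4)·(-2.4) + (-0.4)·(-0.4)) / 4 = 25.2/4 = 6.3
  S[X_1,X_2] = ((-2.4)·(-3) + (2.6)·(-1) + (2.6)·(2) + (-2.4)·(0) + (-0.4)·(2)) / 4 = 9/4 = 2.25
  S[X_2,X_2] = ((-3)·(-3) + (-1)·(-1) + (2)·(2) + (0)·(0) + (2)·(2)) / 4 = 18/4 = 4.5

S is symmetric (S[j,i] = S[i,j]). Assembling:

S = [[6.3, 2.25],
 [2.25, 4.5]]


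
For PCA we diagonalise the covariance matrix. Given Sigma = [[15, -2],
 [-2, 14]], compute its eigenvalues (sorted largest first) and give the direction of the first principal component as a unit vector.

Step 1 — characteristic polynomial of 2×2 Sigma:
  det(Sigma - λI) = λ² - trace · λ + det = 0.
  trace = 15 + 14 = 29, det = 15·14 - (-2)² = 206.
Step 2 — discriminant:
  Δ = trace² - 4·det = 841 - 824 = 17.
Step 3 — eigenvalues:
  λ = (trace ± √Δ)/2 = (29 ± 4.1231)/2,
  λ_1 = 16.5616,  λ_2 = 12.4384.

Step 4 — unit eigenvector for λ_1: solve (Sigma - λ_1 I)v = 0. First row:
  (15 - 16.5616)·v_x + (-2)·v_y = 0, i.e. (-1.5616)·v_x + (-2)·v_y = 0,
  so v ∝ (b, λ_1 - a) = (-2, 1.5616); multiply by -1 so the first entry is positive: u = (2, -1.5616).
  ||u|| = √((2)² + (-1.5616)²) = √(6.4384) ≈ 2.5374,
  v_1 = u/||u|| ≈ (0.7882, -0.6154) (||v_1|| = 1).

λ_1 = 16.5616,  λ_2 = 12.4384;  v_1 ≈ (0.7882, -0.6154)


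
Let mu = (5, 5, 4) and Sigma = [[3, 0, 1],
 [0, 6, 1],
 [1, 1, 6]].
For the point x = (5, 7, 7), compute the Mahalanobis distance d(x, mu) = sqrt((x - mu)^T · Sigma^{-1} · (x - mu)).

Step 1 — centre the observation: (x - mu) = (0, 2, 3).

Step 2 — invert Sigma (cofactor / det for 3×3, or solve directly):
  Sigma^{-1} = [[0.3535, 0.0101, -0.0606],
 [0.0101, 0.1717, -0.0303],
 [-0.0606, -0.0303, 0.1818]].

Step 3 — form the quadratic (x - mu)^T · Sigma^{-1} · (x - mu):
  Sigma^{-1} · (x - mu) = (-0.1616, 0.2525, 0.4848).
  (x - mu)^T · [Sigma^{-1} · (x - mu)] = (0)·(-0.1616) + (2)·(0.2525) + (3)·(0.4848) = 1.9596.

Step 4 — take square root: d = √(1.9596) ≈ 1.3999.

d(x, mu) = √(1.9596) ≈ 1.3999


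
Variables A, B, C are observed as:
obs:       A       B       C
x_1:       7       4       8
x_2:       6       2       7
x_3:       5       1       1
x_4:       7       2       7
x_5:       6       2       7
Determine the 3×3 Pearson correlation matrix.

Step 1 — column means:
  mean(A) = (7 + 6 + 5 + 7 + 6) / 5 = 31/5 = 6.2
  mean(B) = (4 + 2 + 1 + 2 + 2) / 5 = 11/5 = 2.2
  mean(C) = (8 + 7 + 1 + 7 + 7) / 5 = 30/5 = 6

Step 2 — sample variances and covariances s[i,j] = (1/(n-1)) · Σ_k (x_{k,i} - mean_i) · (x_{k,j} - mean_j), with n-1 = 4:
  s[A,A] = ((0.8)·(0.8) + (-0.2)·(-0.2) + (-1.2)·(-1.2) + (0.8)·(0.8) + (-0.2)·(-0.2)) / 4 = 2.8/4 = 0.7
  s[A,B] = ((0.8)·(1.8) + (-0.2)·(-0.2) + (-1.2)·(-1.2) + (0.8)·(-0.2) + (-0.2)·(-0.2)) / 4 = 2.8/4 = 0.7
  s[A,C] = ((0.8)·(2) + (-0.2)·(1) + (-1.2)·(-5) + (0.8)·(1) + (-0.2)·(1)) / 4 = 8/4 = 2
  s[B,B] = ((1.8)·(1.8) + (-0.2)·(-0.2) + (-1.2)·(-1.2) + (-0.2)·(-0.2) + (-0.2)·(-0.2)) / 4 = 4.8/4 = 1.2
  s[B,C] = ((1.8)·(2) + (-0.2)·(1) + (-1.2)·(-5) + (-0.2)·(1) + (-0.2)·(1)) / 4 = 9/4 = 2.25
  s[C,C] = ((2)·(2) + (1)·(1) + (-5)·(-5) + (1)·(1) + (1)·(1)) / 4 = 32/4 = 8
  Sample standard deviations s_i = √(s[i,i]):
  s(A) = √(0.7) = 0.8367
  s(B) = √(1.2) = 1.0954
  s(C) = √(8) = 2.8284

Step 3 — r_{ij} = s_{ij} / (s_i · s_j):
  r[A,A] = 1 (diagonal).
  r[A,B] = 0.7 / (0.8367 · 1.0954) = 0.7 / 0.9165 = 0.7638
  r[A,C] = 2 / (0.8367 · 2.8284) = 2 / 2.3664 = 0.8452
  r[B,B] = 1 (diagonal).
  r[B,C] = 2.25 / (1.0954 · 2.8284) = 2.25 / 3.0984 = 0.7262
  r[C,C] = 1 (diagonal).

R is symmetric with unit diagonal. Assembling:

R = [[1, 0.7638, 0.8452],
 [0.7638, 1, 0.7262],
 [0.8452, 0.7262, 1]]


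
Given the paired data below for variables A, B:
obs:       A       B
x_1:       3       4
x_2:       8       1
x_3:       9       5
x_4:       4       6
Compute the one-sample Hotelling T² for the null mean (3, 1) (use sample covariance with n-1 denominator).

Step 1 — sample mean vector:
  mean(A) = (3 + 8 + 9 + 4) / 4 = 24/4 = 6
  mean(B) = (4 + 1 + 5 + 6) / 4 = 16/4 = 4
  x̄ = (6, 4),  deviation x̄ - mu_0 = (6, 4) - (3, 1) = (3, 3).

Step 2 — sample covariance matrix, S[i,j] = (1/(n-1)) · Σ_k (x_{k,i} - mean_i) · (x_{k,j} - mean_j), divisor n-1 = 3:
  S[A,A] = ((-3)·(-3) + (2)·(2) + (3)·(3) + (-2)·(-2)) / 3 = 26/3 = 8.6667
  S[A,B] = ((-3)·(0) + (2)·(-3) + (3)·(1) + (-2)·(2)) / 3 = -7/3 = -2.3333
  S[B,B] = ((0)·(0) + (-3)·(-3) + (1)·(1) + (2)·(2)) / 3 = 14/3 = 4.6667
  S = [[8.6667, -2.3333],
 [-2.3333, 4.6667]].

Step 3 — invert S. det(S) = 8.6667·4.6667 - (-2.3333)² = 35.
  S^{-1} = (1/det) · [[d, -b], [-b, a]] = [[0.1333, 0.0667],
 [0.0667, 0.2476]].

Step 4 — quadratic form (x̄ - mu_0)^T · S^{-1} · (x̄ - mu_0):
  S^{-1} · (x̄ - mu_0) = (0.6, 0.9429),
  (x̄ - mu_0)^T · [...] = (3)·(0.6) + (3)·(0.9429) = 4.6286.

Step 5 — scale by n: T² = 4 · 4.6286 = 18.5143.

T² ≈ 18.5143


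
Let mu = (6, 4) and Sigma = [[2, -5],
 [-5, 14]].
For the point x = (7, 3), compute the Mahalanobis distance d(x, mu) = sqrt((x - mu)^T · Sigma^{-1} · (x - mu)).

Step 1 — centre the observation: (x - mu) = (1, -1).

Step 2 — invert Sigma. det(Sigma) = 2·14 - (-5)² = 3.
  Sigma^{-1} = (1/det) · [[d, -b], [-b, a]] = [[4.6667, 1.6667],
 [1.6667, 0.6667]].

Step 3 — form the quadratic (x - mu)^T · Sigma^{-1} · (x - mu):
  Sigma^{-1} · (x - mu) = (3, 1).
  (x - mu)^T · [Sigma^{-1} · (x - mu)] = (1)·(3) + (-1)·(1) = 2.

Step 4 — take square root: d = √(2) ≈ 1.4142.

d(x, mu) = √(2) ≈ 1.4142


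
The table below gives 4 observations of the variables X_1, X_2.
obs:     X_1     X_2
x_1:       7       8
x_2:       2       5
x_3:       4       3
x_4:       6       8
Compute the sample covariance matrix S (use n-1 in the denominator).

Step 1 — column means:
  mean(X_1) = (7 + 2 + 4 + 6) / 4 = 19/4 = 4.75
  mean(X_2) = (8 + 5 + 3 + 8) / 4 = 24/4 = 6

Step 2 — sample covariance S[i,j] = (1/(n-1)) · Σ_k (x_{k,i} - mean_i) · (x_{k,j} - mean_j), with n-1 = 3.
  S[X_1,X_1] = ((2.25)·(2.25) + (-2.75)·(-2.75) + (-0.75)·(-0.75) + (1.25)·(1.25)) / 3 = 14.75/3 = 4.9167
  S[X_1,X_2] = ((2.25)·(2) + (-2.75)·(-1) + (-0.75)·(-3) + (1.25)·(2)) / 3 = 12/3 = 4
  S[X_2,X_2] = ((2)·(2) + (-1)·(-1) + (-3)·(-3) + (2)·(2)) / 3 = 18/3 = 6

S is symmetric (S[j,i] = S[i,j]). Assembling:

S = [[4.9167, 4],
 [4, 6]]


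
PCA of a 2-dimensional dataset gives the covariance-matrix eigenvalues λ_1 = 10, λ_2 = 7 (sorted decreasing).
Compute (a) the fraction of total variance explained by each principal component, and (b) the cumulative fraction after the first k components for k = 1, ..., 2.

Step 1 — total variance = trace(Sigma) = Σ λ_i = 10 + 7 = 17.

Step 2 — fraction explained by component i = λ_i / Σ λ:
  PC1: 10/17 = 0.5882
  PC2: 7/17 = 0.4118

Step 3 — cumulative fraction after k components = (λ_1 + ... + λ_k) / Σ λ:
  k = 1: 10/17 = 0.5882
  k = 2: (10 + 7)/17 = 17/17 = 1

Summary (fraction, with percent):

explained: PC1 0.5882 (58.82%), PC2 0.4118 (41.18%);  cumulative: 0.5882, 1


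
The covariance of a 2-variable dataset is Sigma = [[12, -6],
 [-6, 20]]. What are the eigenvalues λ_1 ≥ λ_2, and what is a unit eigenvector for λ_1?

Step 1 — characteristic polynomial of 2×2 Sigma:
  det(Sigma - λI) = λ² - trace · λ + det = 0.
  trace = 12 + 20 = 32, det = 12·20 - (-6)² = 204.
Step 2 — discriminant:
  Δ = trace² - 4·det = 1024 - 816 = 208.
Step 3 — eigenvalues:
  λ = (trace ± √Δ)/2 = (32 ± 14.4222)/2,
  λ_1 = 23.2111,  λ_2 = 8.7889.

Step 4 — unit eigenvector for λ_1: solve (Sigma - λ_1 I)v = 0. First row:
  (12 - 23.2111)·v_x + (-6)·v_y = 0, i.e. (-11.2111)·v_x + (-6)·v_y = 0,
  so v ∝ (b, λ_1 - a) = (-6, 11.2111); multiply by -1 so the first entry is positive: u = (6, -11.2111).
  ||u|| = √((6)² + (-11.2111)²) = √(161.6888) ≈ 12.7157,
  v_1 = u/||u|| ≈ (0.4719, -0.8817) (||v_1|| = 1).

λ_1 = 23.2111,  λ_2 = 8.7889;  v_1 ≈ (0.4719, -0.8817)


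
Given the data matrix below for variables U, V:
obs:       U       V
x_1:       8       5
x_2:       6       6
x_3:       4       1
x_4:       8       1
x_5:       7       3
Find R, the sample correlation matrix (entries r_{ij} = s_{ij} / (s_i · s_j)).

Step 1 — column means:
  mean(U) = (8 + 6 + 4 + 8 + 7) / 5 = 33/5 = 6.6
  mean(V) = (5 + 6 + 1 + 1 + 3) / 5 = 16/5 = 3.2

Step 2 — sample variances and covariances s[i,j] = (1/(n-1)) · Σ_k (x_{k,i} - mean_i) · (x_{k,j} - mean_j), with n-1 = 4:
  s[U,U] = ((1.4)·(1.4) + (-0.6)·(-0.6) + (-2.6)·(-2.6) + (1.4)·(1.4) + (0.4)·(0.4)) / 4 = 11.2/4 = 2.8
  s[U,V] = ((1.4)·(1.8) + (-0.6)·(2.8) + (-2.6)·(-2.2) + (1.4)·(-2.2) + (0.4)·(-0.2)) / 4 = 3.4/4 = 0.85
  s[V,V] = ((1.8)·(1.8) + (2.8)·(2.8) + (-2.2)·(-2.2) + (-2.2)·(-2.2) + (-0.2)·(-0.2)) / 4 = 20.8/4 = 5.2
  Sample standard deviations s_i = √(s[i,i]):
  s(U) = √(2.8) = 1.6733
  s(V) = √(5.2) = 2.2804

Step 3 — r_{ij} = s_{ij} / (s_i · s_j):
  r[U,U] = 1 (diagonal).
  r[U,V] = 0.85 / (1.6733 · 2.2804) = 0.85 / 3.8158 = 0.2228
  r[V,V] = 1 (diagonal).

R is symmetric with unit diagonal. Assembling:

R = [[1, 0.2228],
 [0.2228, 1]]


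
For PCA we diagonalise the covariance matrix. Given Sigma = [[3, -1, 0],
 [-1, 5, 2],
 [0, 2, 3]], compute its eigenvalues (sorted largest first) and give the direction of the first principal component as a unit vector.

Step 1 — characteristic polynomial p(λ) = det(λI - Sigma) = λ³ - tr·λ² + c_1·λ - det, where tr = trace, c_1 = sum of the principal 2×2 minors, det = det(Sigma):
  tr = 3 + 5 + 3 = 11,
  c_1 = (3·5 - (-1)²) + (3·3 - (0)²) + (5·3 - (2)²) = 14 + 9 + 11 = 34,
  det = 3·(5·3 - (2)²) - (-1)·((-1)·3 - (2)·(0)) + (0)·((-1)·(2) - 5·(0)) = 3·(11) - (-1)·(-3) + (0)·(-2) = 30.
  So p(λ) = λ³ - 11λ² + 34λ - 30.
Step 2 — look for an integer root (rational root theorem: any rational root is an integer divisor of 30). Testing λ = 3:
  p(3) = 27 - 99 + 102 - 30 = 0  ✓
  Dividing out (λ - 3): p(λ) = (λ - 3)(λ² - 8λ + 10).
Step 3 — remaining eigenvalues from the quadratic λ² - 8λ + 10 = 0:
  Δ = 8² - 4·10 = 64 - 40 = 24,  λ = (8 ± √24)/2 = (8 ± 4.899)/2 ≈ 6.4495 or 1.5505.
  Sorted: λ_1 = 6.4495,  λ_2 = 3,  λ_3 = 1.5505  (check: sum = 11 = tr ✓).

Step 4 — unit eigenvector for λ_1 ≈ 6.4495: v spans the null space of (Sigma - λ_1 I), whose rows are
  r_1 = (-3.4495, -1, 0),  r_2 = (-1, -1.4495, 2),  r_3 = (0, 2, -3.4495).
  v is orthogonal to every row, so take v ∝ r_1 × r_2 = ((-1)·(2) - (0)·(-1.4495), (0)·(-1) - (-3.4495)·(2), (-3.4495)·(-1.4495) - (-1)·(-1)) ≈ (-2, 6.899, 4).
  Rescale (multiply by -1 so the first nonzero entry is positive): u = (2, -6.899, -4).
  ||u|| = √((2)² + (-6.899)² + (-4)²) = √(67.5959) ≈ 8.2217,  v_1 = u/||u|| ≈ (0.2433, -0.8391, -0.4865) (||v_1|| = 1).

λ_1 = 6.4495,  λ_2 = 3,  λ_3 = 1.5505;  v_1 ≈ (0.2433, -0.8391, -0.4865)


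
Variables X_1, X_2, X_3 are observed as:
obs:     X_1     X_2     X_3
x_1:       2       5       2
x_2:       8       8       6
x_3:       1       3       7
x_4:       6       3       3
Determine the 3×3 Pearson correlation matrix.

Step 1 — column means:
  mean(X_1) = (2 + 8 + 1 + 6) / 4 = 17/4 = 4.25
  mean(X_2) = (5 + 8 + 3 + 3) / 4 = 19/4 = 4.75
  mean(X_3) = (2 + 6 + 7 + 3) / 4 = 18/4 = 4.5

Step 2 — sample variances and covariances s[i,j] = (1/(n-1)) · Σ_k (x_{k,i} - mean_i) · (x_{k,j} - mean_j), with n-1 = 3:
  s[X_1,X_1] = ((-2.25)·(-2.25) + (3.75)·(3.75) + (-3.25)·(-3.25) + (1.75)·(1.75)) / 3 = 32.75/3 = 10.9167
  s[X_1,X_2] = ((-2.25)·(0.25) + (3.75)·(3.25) + (-3.25)·(-1.75) + (1.75)·(-1.75)) / 3 = 14.25/3 = 4.75
  s[X_1,X_3] = ((-2.25)·(-2.5) + (3.75)·(1.5) + (-3.25)·(2.5) + (1.75)·(-1.5)) / 3 = 0.5/3 = 0.1667
  s[X_2,X_2] = ((0.25)·(0.25) + (3.25)·(3.25) + (-1.75)·(-1.75) + (-1.75)·(-1.75)) / 3 = 16.75/3 = 5.5833
  s[X_2,X_3] = ((0.25)·(-2.5) + (3.25)·(1.5) + (-1.75)·(2.5) + (-1.75)·(-1.5)) / 3 = 2.5/3 = 0.8333
  s[X_3,X_3] = ((-2.5)·(-2.5) + (1.5)·(1.5) + (2.5)·(2.5) + (-1.5)·(-1.5)) / 3 = 17/3 = 5.6667
  Sample standard deviations s_i = √(s[i,i]):
  s(X_1) = √(10.9167) = 3.304
  s(X_2) = √(5.5833) = 2.3629
  s(X_3) = √(5.6667) = 2.3805

Step 3 — r_{ij} = s_{ij} / (s_i · s_j):
  r[X_1,X_1] = 1 (diagonal).
  r[X_1,X_2] = 4.75 / (3.304 · 2.3629) = 4.75 / 7.8071 = 0.6084
  r[X_1,X_3] = 0.1667 / (3.304 · 2.3805) = 0.1667 / 7.8652 = 0.0212
  r[X_2,X_2] = 1 (diagonal).
  r[X_2,X_3] = 0.8333 / (2.3629 · 2.3805) = 0.8333 / 5.6248 = 0.1482
  r[X_3,X_3] = 1 (diagonal).

R is symmetric with unit diagonal. Assembling:

R = [[1, 0.6084, 0.0212],
 [0.6084, 1, 0.1482],
 [0.0212, 0.1482, 1]]


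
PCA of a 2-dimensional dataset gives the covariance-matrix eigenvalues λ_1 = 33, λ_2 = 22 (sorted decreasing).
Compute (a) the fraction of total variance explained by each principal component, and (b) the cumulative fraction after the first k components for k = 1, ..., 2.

Step 1 — total variance = trace(Sigma) = Σ λ_i = 33 + 22 = 55.

Step 2 — fraction explained by component i = λ_i / Σ λ:
  PC1: 33/55 = 0.6
  PC2: 22/55 = 0.4

Step 3 — cumulative fraction after k components = (λ_1 + ... + λ_k) / Σ λ:
  k = 1: 33/55 = 0.6
  k = 2: (33 + 22)/55 = 55/55 = 1

Summary (fraction, with percent):

explained: PC1 0.6 (60%), PC2 0.4 (40%);  cumulative: 0.6, 1


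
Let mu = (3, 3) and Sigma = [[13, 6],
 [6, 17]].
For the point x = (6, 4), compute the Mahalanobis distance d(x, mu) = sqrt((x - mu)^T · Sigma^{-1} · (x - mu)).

Step 1 — centre the observation: (x - mu) = (3, 1).

Step 2 — invert Sigma. det(Sigma) = 13·17 - (6)² = 185.
  Sigma^{-1} = (1/det) · [[d, -b], [-b, a]] = [[0.0919, -0.0324],
 [-0.0324, 0.0703]].

Step 3 — form the quadratic (x - mu)^T · Sigma^{-1} · (x - mu):
  Sigma^{-1} · (x - mu) = (0.2432, -0.027).
  (x - mu)^T · [Sigma^{-1} · (x - mu)] = (3)·(0.2432) + (1)·(-0.027) = 0.7027.

Step 4 — take square root: d = √(0.7027) ≈ 0.8383.

d(x, mu) = √(0.7027) ≈ 0.8383


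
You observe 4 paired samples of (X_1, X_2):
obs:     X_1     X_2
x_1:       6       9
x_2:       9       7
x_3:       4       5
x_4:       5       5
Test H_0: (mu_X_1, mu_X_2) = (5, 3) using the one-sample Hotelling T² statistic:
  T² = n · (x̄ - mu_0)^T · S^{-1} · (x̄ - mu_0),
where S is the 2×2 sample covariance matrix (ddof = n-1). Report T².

Step 1 — sample mean vector:
  mean(X_1) = (6 + 9 + 4 + 5) / 4 = 24/4 = 6
  mean(X_2) = (9 + 7 + 5 + 5) / 4 = 26/4 = 6.5
  x̄ = (6, 6.5),  deviation x̄ - mu_0 = (6, 6.5) - (5, 3) = (1, 3.5).

Step 2 — sample covariance matrix, S[i,j] = (1/(n-1)) · Σ_k (x_{k,i} - mean_i) · (x_{k,j} - mean_j), divisor n-1 = 3:
  S[X_1,X_1] = ((0)·(0) + (3)·(3) + (-2)·(-2) + (-1)·(-1)) / 3 = 14/3 = 4.6667
  S[X_1,X_2] = ((0)·(2.5) + (3)·(0.5) + (-2)·(-1.5) + (-1)·(-1.5)) / 3 = 6/3 = 2
  S[X_2,X_2] = ((2.5)·(2.5) + (0.5)·(0.5) + (-1.5)·(-1.5) + (-1.5)·(-1.5)) / 3 = 11/3 = 3.6667
  S = [[4.6667, 2],
 [2, 3.6667]].

Step 3 — invert S. det(S) = 4.6667·3.6667 - (2)² = 13.1111.
  S^{-1} = (1/det) · [[d, -b], [-b, a]] = [[0.2797, -0.1525],
 [-0.1525, 0.3559]].

Step 4 — quadratic form (x̄ - mu_0)^T · S^{-1} · (x̄ - mu_0):
  S^{-1} · (x̄ - mu_0) = (-0.2542, 1.0932),
  (x̄ - mu_0)^T · [...] = (1)·(-0.2542) + (3.5)·(1.0932) = 3.572.

Step 5 — scale by n: T² = 4 · 3.572 = 14.2881.

T² ≈ 14.2881


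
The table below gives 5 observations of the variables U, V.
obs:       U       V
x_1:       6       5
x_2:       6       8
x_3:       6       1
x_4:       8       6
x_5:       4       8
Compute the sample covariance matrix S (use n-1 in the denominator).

Step 1 — column means:
  mean(U) = (6 + 6 + 6 + 8 + 4) / 5 = 30/5 = 6
  mean(V) = (5 + 8 + 1 + 6 + 8) / 5 = 28/5 = 5.6

Step 2 — sample covariance S[i,j] = (1/(n-1)) · Σ_k (x_{k,i} - mean_i) · (x_{k,j} - mean_j), with n-1 = 4.
  S[U,U] = ((0)·(0) + (0)·(0) + (0)·(0) + (2)·(2) + (-2)·(-2)) / 4 = 8/4 = 2
  S[U,V] = ((0)·(-0.6) + (0)·(2.4) + (0)·(-4.6) + (2)·(0.4) + (-2)·(2.4)) / 4 = -4/4 = -1
  S[V,V] = ((-0.6)·(-0.6) + (2.4)·(2.4) + (-4.6)·(-4.6) + (0.4)·(0.4) + (2.4)·(2.4)) / 4 = 33.2/4 = 8.3

S is symmetric (S[j,i] = S[i,j]). Assembling:

S = [[2, -1],
 [-1, 8.3]]


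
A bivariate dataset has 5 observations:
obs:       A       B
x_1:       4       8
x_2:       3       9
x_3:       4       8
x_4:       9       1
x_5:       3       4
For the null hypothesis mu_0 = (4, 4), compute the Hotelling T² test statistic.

Step 1 — sample mean vector:
  mean(A) = (4 + 3 + 4 + 9 + 3) / 5 = 23/5 = 4.6
  mean(B) = (8 + 9 + 8 + 1 + 4) / 5 = 30/5 = 6
  x̄ = (4.6, 6),  deviation x̄ - mu_0 = (4.6, 6) - (4, 4) = (0.6, 2).

Step 2 — sample covariance matrix, S[i,j] = (1/(n-1)) · Σ_k (x_{k,i} - mean_i) · (x_{k,j} - mean_j), divisor n-1 = 4:
  S[A,A] = ((-0.6)·(-0.6) + (-1.6)·(-1.6) + (-0.6)·(-0.6) + (4.4)·(4.4) + (-1.6)·(-1.6)) / 4 = 25.2/4 = 6.3
  S[A,B] = ((-0.6)·(2) + (-1.6)·(3) + (-0.6)·(2) + (4.4)·(-5) + (-1.6)·(-2)) / 4 = -26/4 = -6.5
  S[B,B] = ((2)·(2) + (3)·(3) + (2)·(2) + (-5)·(-5) + (-2)·(-2)) / 4 = 46/4 = 11.5
  S = [[6.3, -6.5],
 [-6.5, 11.5]].

Step 3 — invert S. det(S) = 6.3·11.5 - (-6.5)² = 30.2.
  S^{-1} = (1/det) · [[d, -b], [-b, a]] = [[0.3808, 0.2152],
 [0.2152, 0.2086]].

Step 4 — quadratic form (x̄ - mu_0)^T · S^{-1} · (x̄ - mu_0):
  S^{-1} · (x̄ - mu_0) = (0.6589, 0.5464),
  (x̄ - mu_0)^T · [...] = (0.6)·(0.6589) + (2)·(0.5464) = 1.4881.

Step 5 — scale by n: T² = 5 · 1.4881 = 7.4404.

T² ≈ 7.4404


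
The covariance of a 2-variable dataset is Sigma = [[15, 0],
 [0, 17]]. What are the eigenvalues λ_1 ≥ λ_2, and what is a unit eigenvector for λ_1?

Step 1 — characteristic polynomial of 2×2 Sigma:
  det(Sigma - λI) = λ² - trace · λ + det = 0.
  trace = 15 + 17 = 32, det = 15·17 - (0)² = 255.
Step 2 — discriminant:
  Δ = trace² - 4·det = 1024 - 1020 = 4.
Step 3 — eigenvalues:
  λ = (trace ± √Δ)/2 = (32 ± 2)/2,
  λ_1 = 17,  λ_2 = 15.

Step 4 — unit eigenvector for λ_1: Sigma is diagonal, so its eigenvectors are the coordinate axes. λ_1 = 17 is the diagonal entry on the second coordinate axis, hence
  v_1 = (0, 1) (||v_1|| = 1).

λ_1 = 17,  λ_2 = 15;  v_1 ≈ (0, 1)


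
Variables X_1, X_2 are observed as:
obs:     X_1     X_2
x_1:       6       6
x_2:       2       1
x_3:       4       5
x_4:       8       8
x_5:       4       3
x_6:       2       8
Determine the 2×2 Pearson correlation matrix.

Step 1 — column means:
  mean(X_1) = (6 + 2 + 4 + 8 + 4 + 2) / 6 = 26/6 = 4.3333
  mean(X_2) = (6 + 1 + 5 + 8 + 3 + 8) / 6 = 31/6 = 5.1667

Step 2 — sample variances and covariances s[i,j] = (1/(n-1)) · Σ_k (x_{k,i} - mean_i) · (x_{k,j} - mean_j), with n-1 = 5:
  s[X_1,X_1] = ((1.6667)·(1.6667) + (-2.3333)·(-2.3333) + (-0.3333)·(-0.3333) + (3.6667)·(3.6667) + (-0.3333)·(-0.3333) + (-2.3333)·(-2.3333)) / 5 = 27.3333/5 = 5.4667
  s[X_1,X_2] = ((1.6667)·(0.8333) + (-2.3333)·(-4.1667) + (-0.3333)·(-0.1667) + (3.6667)·(2.8333) + (-0.3333)·(-2.1667) + (-2.3333)·(2.8333)) / 5 = 15.6667/5 = 3.1333
  s[X_2,X_2] = ((0.8333)·(0.8333) + (-4.1667)·(-4.1667) + (-0.1667)·(-0.1667) + (2.8333)·(2.8333) + (-2.1667)·(-2.1667) + (2.8333)·(2.8333)) / 5 = 38.8333/5 = 7.7667
  Sample standard deviations s_i = √(s[i,i]):
  s(X_1) = √(5.4667) = 2.3381
  s(X_2) = √(7.7667) = 2.7869

Step 3 — r_{ij} = s_{ij} / (s_i · s_j):
  r[X_1,X_1] = 1 (diagonal).
  r[X_1,X_2] = 3.1333 / (2.3381 · 2.7869) = 3.1333 / 6.516 = 0.4809
  r[X_2,X_2] = 1 (diagonal).

R is symmetric with unit diagonal. Assembling:

R = [[1, 0.4809],
 [0.4809, 1]]


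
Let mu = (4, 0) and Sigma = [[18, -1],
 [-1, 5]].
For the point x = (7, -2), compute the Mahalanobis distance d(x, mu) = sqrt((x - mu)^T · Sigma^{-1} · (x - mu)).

Step 1 — centre the observation: (x - mu) = (3, -2).

Step 2 — invert Sigma. det(Sigma) = 18·5 - (-1)² = 89.
  Sigma^{-1} = (1/det) · [[d, -b], [-b, a]] = [[0.0562, 0.0112],
 [0.0112, 0.2022]].

Step 3 — form the quadratic (x - mu)^T · Sigma^{-1} · (x - mu):
  Sigma^{-1} · (x - mu) = (0.1461, -0.3708).
  (x - mu)^T · [Sigma^{-1} · (x - mu)] = (3)·(0.1461) + (-2)·(-0.3708) = 1.1798.

Step 4 — take square root: d = √(1.1798) ≈ 1.0862.

d(x, mu) = √(1.1798) ≈ 1.0862


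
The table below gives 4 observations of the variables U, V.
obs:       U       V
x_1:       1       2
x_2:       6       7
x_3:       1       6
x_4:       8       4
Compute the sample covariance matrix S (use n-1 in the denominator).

Step 1 — column means:
  mean(U) = (1 + 6 + 1 + 8) / 4 = 16/4 = 4
  mean(V) = (2 + 7 + 6 + 4) / 4 = 19/4 = 4.75

Step 2 — sample covariance S[i,j] = (1/(n-1)) · Σ_k (x_{k,i} - mean_i) · (x_{k,j} - mean_j), with n-1 = 3.
  S[U,U] = ((-3)·(-3) + (2)·(2) + (-3)·(-3) + (4)·(4)) / 3 = 38/3 = 12.6667
  S[U,V] = ((-3)·(-2.75) + (2)·(2.25) + (-3)·(1.25) + (4)·(-0.75)) / 3 = 6/3 = 2
  S[V,V] = ((-2.75)·(-2.75) + (2.25)·(2.25) + (1.25)·(1.25) + (-0.75)·(-0.75)) / 3 = 14.75/3 = 4.9167

S is symmetric (S[j,i] = S[i,j]). Assembling:

S = [[12.6667, 2],
 [2, 4.9167]]


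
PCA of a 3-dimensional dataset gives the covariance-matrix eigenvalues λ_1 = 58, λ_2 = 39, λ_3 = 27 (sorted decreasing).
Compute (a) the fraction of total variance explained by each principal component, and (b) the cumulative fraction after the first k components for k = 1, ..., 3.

Step 1 — total variance = trace(Sigma) = Σ λ_i = 58 + 39 + 27 = 124.

Step 2 — fraction explained by component i = λ_i / Σ λ:
  PC1: 58/124 = 0.4677
  PC2: 39/124 = 0.3145
  PC3: 27/124 = 0.2177

Step 3 — cumulative fraction after k components = (λ_1 + ... + λ_k) / Σ λ:
  k = 1: 58/124 = 0.4677
  k = 2: (58 + 39)/124 = 97/124 = 0.7823
  k = 3: (58 + 39 + 27)/124 = 124/124 = 1

Summary (fraction, with percent):

explained: PC1 0.4677 (46.77%), PC2 0.3145 (31.45%), PC3 0.2177 (21.77%);  cumulative: 0.4677, 0.7823, 1


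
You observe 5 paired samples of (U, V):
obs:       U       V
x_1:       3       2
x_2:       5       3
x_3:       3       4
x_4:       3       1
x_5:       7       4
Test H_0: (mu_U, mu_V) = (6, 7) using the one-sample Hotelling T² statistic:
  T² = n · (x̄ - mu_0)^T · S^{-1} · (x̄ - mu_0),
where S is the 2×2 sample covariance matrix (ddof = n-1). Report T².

Step 1 — sample mean vector:
  mean(U) = (3 + 5 + 3 + 3 + 7) / 5 = 21/5 = 4.2
  mean(V) = (2 + 3 + 4 + 1 + 4) / 5 = 14/5 = 2.8
  x̄ = (4.2, 2.8),  deviation x̄ - mu_0 = (4.2, 2.8) - (6, 7) = (-1.8, -4.2).

Step 2 — sample covariance matrix, S[i,j] = (1/(n-1)) · Σ_k (x_{k,i} - mean_i) · (x_{k,j} - mean_j), divisor n-1 = 4:
  S[U,U] = ((-1.2)·(-1.2) + (0.8)·(0.8) + (-1.2)·(-1.2) + (-1.2)·(-1.2) + (2.8)·(2.8)) / 4 = 12.8/4 = 3.2
  S[U,V] = ((-1.2)·(-0.8) + (0.8)·(0.2) + (-1.2)·(1.2) + (-1.2)·(-1.8) + (2.8)·(1.2)) / 4 = 5.2/4 = 1.3
  S[V,V] = ((-0.8)·(-0.8) + (0.2)·(0.2) + (1.2)·(1.2) + (-1.8)·(-1.8) + (1.2)·(1.2)) / 4 = 6.8/4 = 1.7
  S = [[3.2, 1.3],
 [1.3, 1.7]].

Step 3 — invert S. det(S) = 3.2·1.7 - (1.3)² = 3.75.
  S^{-1} = (1/det) · [[d, -b], [-b, a]] = [[0.4533, -0.3467],
 [-0.3467, 0.8533]].

Step 4 — quadratic form (x̄ - mu_0)^T · S^{-1} · (x̄ - mu_0):
  S^{-1} · (x̄ - mu_0) = (0.64, -2.96),
  (x̄ - mu_0)^T · [...] = (-1.8)·(0.64) + (-4.2)·(-2.96) = 11.28.

Step 5 — scale by n: T² = 5 · 11.28 = 56.4.

T² ≈ 56.4


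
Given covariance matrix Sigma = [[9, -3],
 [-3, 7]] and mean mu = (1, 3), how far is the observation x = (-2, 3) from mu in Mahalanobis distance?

Step 1 — centre the observation: (x - mu) = (-3, 0).

Step 2 — invert Sigma. det(Sigma) = 9·7 - (-3)² = 54.
  Sigma^{-1} = (1/det) · [[d, -b], [-b, a]] = [[0.1296, 0.0556],
 [0.0556, 0.1667]].

Step 3 — form the quadratic (x - mu)^T · Sigma^{-1} · (x - mu):
  Sigma^{-1} · (x - mu) = (-0.3889, -0.1667).
  (x - mu)^T · [Sigma^{-1} · (x - mu)] = (-3)·(-0.3889) + (0)·(-0.1667) = 1.1667.

Step 4 — take square root: d = √(1.1667) ≈ 1.0801.

d(x, mu) = √(1.1667) ≈ 1.0801


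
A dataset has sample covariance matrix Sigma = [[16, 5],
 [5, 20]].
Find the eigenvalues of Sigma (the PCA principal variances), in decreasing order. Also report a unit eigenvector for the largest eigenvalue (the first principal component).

Step 1 — characteristic polynomial of 2×2 Sigma:
  det(Sigma - λI) = λ² - trace · λ + det = 0.
  trace = 16 + 20 = 36, det = 16·20 - (5)² = 295.
Step 2 — discriminant:
  Δ = trace² - 4·det = 1296 - 1180 = 116.
Step 3 — eigenvalues:
  λ = (trace ± √Δ)/2 = (36 ± 10.7703)/2,
  λ_1 = 23.3852,  λ_2 = 12.6148.

Step 4 — unit eigenvector for λ_1: solve (Sigma - λ_1 I)v = 0. First row:
  (16 - 23.3852)·v_x + (5)·v_y = 0, i.e. (-7.3852)·v_x + (5)·v_y = 0,
  so v ∝ (b, λ_1 - a) = (5, 7.3852) = u.
  ||u|| = √((5)² + (7.3852)²) = √(79.5407) ≈ 8.9186,
  v_1 = u/||u|| ≈ (0.5606, 0.8281) (||v_1|| = 1).

λ_1 = 23.3852,  λ_2 = 12.6148;  v_1 ≈ (0.5606, 0.8281)


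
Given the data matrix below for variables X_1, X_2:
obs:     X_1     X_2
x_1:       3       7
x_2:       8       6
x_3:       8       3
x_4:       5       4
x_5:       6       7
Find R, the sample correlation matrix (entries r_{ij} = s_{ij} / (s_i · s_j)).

Step 1 — column means:
  mean(X_1) = (3 + 8 + 8 + 5 + 6) / 5 = 30/5 = 6
  mean(X_2) = (7 + 6 + 3 + 4 + 7) / 5 = 27/5 = 5.4

Step 2 — sample variances and covariances s[i,j] = (1/(n-1)) · Σ_k (x_{k,i} - mean_i) · (x_{k,j} - mean_j), with n-1 = 4:
  s[X_1,X_1] = ((-3)·(-3) + (2)·(2) + (2)·(2) + (-1)·(-1) + (0)·(0)) / 4 = 18/4 = 4.5
  s[X_1,X_2] = ((-3)·(1.6) + (2)·(0.6) + (2)·(-2.4) + (-1)·(-1.4) + (0)·(1.6)) / 4 = -7/4 = -1.75
  s[X_2,X_2] = ((1.6)·(1.6) + (0.6)·(0.6) + (-2.4)·(-2.4) + (-1.4)·(-1.4) + (1.6)·(1.6)) / 4 = 13.2/4 = 3.3
  Sample standard deviations s_i = √(s[i,i]):
  s(X_1) = √(4.5) = 2.1213
  s(X_2) = √(3.3) = 1.8166

Step 3 — r_{ij} = s_{ij} / (s_i · s_j):
  r[X_1,X_1] = 1 (diagonal).
  r[X_1,X_2] = -1.75 / (2.1213 · 1.8166) = -1.75 / 3.8536 = -0.4541
  r[X_2,X_2] = 1 (diagonal).

R is symmetric with unit diagonal. Assembling:

R = [[1, -0.4541],
 [-0.4541, 1]]


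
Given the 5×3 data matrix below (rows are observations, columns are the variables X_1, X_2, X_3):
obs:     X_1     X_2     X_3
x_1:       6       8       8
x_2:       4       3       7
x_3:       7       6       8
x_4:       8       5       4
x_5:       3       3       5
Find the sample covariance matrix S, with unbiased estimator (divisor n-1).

Step 1 — column means:
  mean(X_1) = (6 + 4 + 7 + 8 + 3) / 5 = 28/5 = 5.6
  mean(X_2) = (8 + 3 + 6 + 5 + 3) / 5 = 25/5 = 5
  mean(X_3) = (8 + 7 + 8 + 4 + 5) / 5 = 32/5 = 6.4

Step 2 — sample covariance S[i,j] = (1/(n-1)) · Σ_k (x_{k,i} - mean_i) · (x_{k,j} - mean_j), with n-1 = 4.
  S[X_1,X_1] = ((0.4)·(0.4) + (-1.6)·(-1.6) + (1.4)·(1.4) + (2.4)·(2.4) + (-2.6)·(-2.6)) / 4 = 17.2/4 = 4.3
  S[X_1,X_2] = ((0.4)·(3) + (-1.6)·(-2) + (1.4)·(1) + (2.4)·(0) + (-2.6)·(-2)) / 4 = 11/4 = 2.75
  S[X_1,X_3] = ((0.4)·(1.6) + (-1.6)·(0.6) + (1.4)·(1.6) + (2.4)·(-2.4) + (-2.6)·(-1.4)) / 4 = -0.2/4 = -0.05
  S[X_2,X_2] = ((3)·(3) + (-2)·(-2) + (1)·(1) + (0)·(0) + (-2)·(-2)) / 4 = 18/4 = 4.5
  S[X_2,X_3] = ((3)·(1.6) + (-2)·(0.6) + (1)·(1.6) + (0)·(-2.4) + (-2)·(-1.4)) / 4 = 8/4 = 2
  S[X_3,X_3] = ((1.6)·(1.6) + (0.6)·(0.6) + (1.6)·(1.6) + (-2.4)·(-2.4) + (-1.4)·(-1.4)) / 4 = 13.2/4 = 3.3

S is symmetric (S[j,i] = S[i,j]). Assembling:

S = [[4.3, 2.75, -0.05],
 [2.75, 4.5, 2],
 [-0.05, 2, 3.3]]
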